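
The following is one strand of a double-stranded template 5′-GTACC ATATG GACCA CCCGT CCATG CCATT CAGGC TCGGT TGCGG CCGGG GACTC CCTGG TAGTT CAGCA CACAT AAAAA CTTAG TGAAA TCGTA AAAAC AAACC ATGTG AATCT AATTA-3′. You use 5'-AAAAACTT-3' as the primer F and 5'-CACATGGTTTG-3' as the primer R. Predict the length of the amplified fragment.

Forward primer AAAAACTT is found on the top strand at positions 76–83.
Reverse complement of the reverse primer: CAAACCATGTG. This occurs on the top strand at positions 100–110.
Amplicon spans positions 76–110: 35 bp.

35 bp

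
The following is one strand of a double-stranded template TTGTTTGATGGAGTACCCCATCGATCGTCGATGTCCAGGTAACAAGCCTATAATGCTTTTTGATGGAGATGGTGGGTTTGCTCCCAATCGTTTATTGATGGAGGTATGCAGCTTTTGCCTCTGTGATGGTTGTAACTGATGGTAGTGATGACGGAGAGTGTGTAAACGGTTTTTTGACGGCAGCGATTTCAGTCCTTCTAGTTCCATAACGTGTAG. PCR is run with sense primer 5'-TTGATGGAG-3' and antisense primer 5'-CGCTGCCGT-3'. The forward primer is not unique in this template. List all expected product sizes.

181 bp, 126 bp, 91 bp

The forward primer TTGATGGAG matches the top strand at positions 5–13, 60–68, 95–103.
The reverse primer's reverse complement is ACGGCAGCG, matching at positions 177–185.
Each forward site pairs with the reverse site to give a product ending at position 185: sizes 181, 126, 91 bp.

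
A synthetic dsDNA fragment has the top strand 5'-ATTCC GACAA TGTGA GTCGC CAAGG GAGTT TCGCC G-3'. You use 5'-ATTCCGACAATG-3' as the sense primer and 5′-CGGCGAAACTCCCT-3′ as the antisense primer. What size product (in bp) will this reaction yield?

36 bp

The forward primer matches the template at positions 1–12.
Reverse complement of the reverse primer: AGGGAGTTTCGCCG. This occurs on the top strand at positions 23–36.
Product length = (reverse-primer end) − (forward-primer start) + 1 = 36 − 1 + 1 = 36 bp.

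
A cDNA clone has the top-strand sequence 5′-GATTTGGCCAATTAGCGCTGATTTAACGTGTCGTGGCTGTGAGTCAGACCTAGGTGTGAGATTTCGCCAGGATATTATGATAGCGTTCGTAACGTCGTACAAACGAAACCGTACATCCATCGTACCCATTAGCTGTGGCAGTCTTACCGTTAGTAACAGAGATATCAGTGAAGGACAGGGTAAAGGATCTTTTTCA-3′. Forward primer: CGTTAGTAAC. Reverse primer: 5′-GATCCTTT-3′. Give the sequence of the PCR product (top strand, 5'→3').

Forward primer CGTTAGTAAC is found on the top strand at positions 148–157.
Reverse complement of the reverse primer: AAAGGATC. This occurs on the top strand at positions 182–189.
The product is the template from position 148 through 189 (42 bp).

5'-CGTTAGTAACAGAGATATCAGTGAAGGACAGGGTAAAGGATC-3'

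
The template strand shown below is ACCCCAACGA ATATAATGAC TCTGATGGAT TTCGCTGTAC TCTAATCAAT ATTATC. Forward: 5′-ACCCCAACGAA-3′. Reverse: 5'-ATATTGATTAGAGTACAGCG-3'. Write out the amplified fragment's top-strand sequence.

Scanning the template, ACCCCAACGAA occurs at positions 1–11; this primer anneals to the bottom strand there with its 3' end pointing downstream.
The reverse primer's reverse complement is CGCTGTACTCTAATCAATAT, which matches the template at positions 33–52.
The product is the template from position 1 through 52 (52 bp).

5'-ACCCCAACGAATATAATGACTCTGATGGATTTCGCTGTACTCTAATCAATAT-3'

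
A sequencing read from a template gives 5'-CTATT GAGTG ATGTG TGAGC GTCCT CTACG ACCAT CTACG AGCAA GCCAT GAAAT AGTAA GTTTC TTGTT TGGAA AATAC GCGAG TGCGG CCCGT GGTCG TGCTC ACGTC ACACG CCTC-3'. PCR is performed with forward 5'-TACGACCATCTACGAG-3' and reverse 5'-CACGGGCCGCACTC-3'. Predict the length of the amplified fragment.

Scanning the template, TACGACCATCTACGAG occurs at positions 27–42; this primer anneals to the bottom strand there with its 3' end pointing downstream.
The reverse primer's reverse complement is GAGTGCGGCCCGTG, which matches the template at positions 83–96.
Product length = (reverse-primer end) − (forward-primer start) + 1 = 96 − 27 + 1 = 70 bp.

70 bp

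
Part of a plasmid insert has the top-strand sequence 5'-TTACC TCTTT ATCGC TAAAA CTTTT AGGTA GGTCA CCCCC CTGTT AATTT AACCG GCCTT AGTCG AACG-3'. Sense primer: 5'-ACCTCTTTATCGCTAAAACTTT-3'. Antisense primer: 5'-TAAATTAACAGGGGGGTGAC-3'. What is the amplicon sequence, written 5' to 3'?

The forward primer matches the template at positions 3–24.
Reverse complement of the reverse primer: GTCACCCCCCTGTTAATTTA. This occurs on the top strand at positions 32–51.
The product is the template from position 3 through 51 (49 bp).

5'-ACCTCTTTATCGCTAAAACTTTTAGGTAGGTCACCCCCCTGTTAATTTA-3'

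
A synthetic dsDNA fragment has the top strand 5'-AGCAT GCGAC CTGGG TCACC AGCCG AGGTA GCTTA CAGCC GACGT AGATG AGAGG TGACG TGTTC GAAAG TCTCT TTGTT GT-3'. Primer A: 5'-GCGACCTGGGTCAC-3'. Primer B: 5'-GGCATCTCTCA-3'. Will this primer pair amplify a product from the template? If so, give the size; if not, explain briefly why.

Primer B (GGCATCTCTCA) does not match the top strand, and its reverse complement TGAGAGATGCC does not match either.
With no annealing site for primer B, no amplification occurs.

No product — primer B has no binding site in the template.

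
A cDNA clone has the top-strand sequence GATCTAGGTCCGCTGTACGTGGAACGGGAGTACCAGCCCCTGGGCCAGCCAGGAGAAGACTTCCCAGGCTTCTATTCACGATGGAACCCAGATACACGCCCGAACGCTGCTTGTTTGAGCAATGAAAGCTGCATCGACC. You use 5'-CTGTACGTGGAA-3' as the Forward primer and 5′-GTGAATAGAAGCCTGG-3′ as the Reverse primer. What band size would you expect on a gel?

67 bp

Forward primer CTGTACGTGGAA is found on the top strand at positions 13–24.
Reverse complement of the reverse primer: CCAGGCTTCTATTCAC. This occurs on the top strand at positions 64–79.
Product length = (reverse-primer end) − (forward-primer start) + 1 = 79 − 13 + 1 = 67 bp.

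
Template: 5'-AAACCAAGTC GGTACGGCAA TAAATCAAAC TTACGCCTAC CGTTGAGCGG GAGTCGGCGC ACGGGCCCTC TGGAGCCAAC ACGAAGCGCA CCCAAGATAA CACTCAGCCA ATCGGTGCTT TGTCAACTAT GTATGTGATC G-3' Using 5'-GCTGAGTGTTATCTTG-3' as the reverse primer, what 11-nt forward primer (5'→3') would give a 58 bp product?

5'-GAGTCGGCGCA-3'

The reverse primer's reverse complement CAAGATAACACTCAGC matches the template at positions 93–108, so the product ends at position 108.
A 58 bp product then starts at position 108 − 58 + 1 = 51.
The forward primer is identical to the top strand there: GAGTCGGCGCA.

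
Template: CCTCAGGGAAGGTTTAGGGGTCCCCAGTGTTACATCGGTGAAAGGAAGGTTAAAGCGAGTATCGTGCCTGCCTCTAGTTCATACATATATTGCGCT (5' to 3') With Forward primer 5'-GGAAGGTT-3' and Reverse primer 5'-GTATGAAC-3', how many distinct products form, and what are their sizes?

Two products: 78 bp, 41 bp

The forward primer GGAAGGTT matches the top strand at positions 7–14, 44–51.
The reverse primer's reverse complement is GTTCATAC, matching at positions 77–84.
Each forward site pairs with the reverse site to give a product ending at position 84: sizes 78, 41 bp.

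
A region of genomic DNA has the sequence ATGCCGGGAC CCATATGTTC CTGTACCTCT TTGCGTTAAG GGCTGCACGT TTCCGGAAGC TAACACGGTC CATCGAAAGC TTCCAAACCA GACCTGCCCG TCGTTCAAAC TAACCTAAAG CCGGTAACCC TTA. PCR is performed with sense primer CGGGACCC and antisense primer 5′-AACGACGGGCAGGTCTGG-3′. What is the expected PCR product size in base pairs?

101 bp

The forward primer matches the template at positions 5–12.
Taking the reverse complement of AACGACGGGCAGGTCTGG gives CCAGACCTGCCCGTCGTT, found at positions 88–105 on the template; the primer anneals here to the top strand with its 3' end pointing upstream.
Amplicon spans positions 5–105: 101 bp.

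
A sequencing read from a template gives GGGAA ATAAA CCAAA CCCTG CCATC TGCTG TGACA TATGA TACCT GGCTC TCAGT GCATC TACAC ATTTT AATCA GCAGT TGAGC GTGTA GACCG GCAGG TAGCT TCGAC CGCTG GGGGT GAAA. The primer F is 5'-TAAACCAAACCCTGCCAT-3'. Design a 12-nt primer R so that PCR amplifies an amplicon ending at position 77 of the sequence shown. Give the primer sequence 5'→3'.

The forward primer binds at positions 7–24; the product's 3' end on the top strand is position 77.
The reverse primer anneals to the top strand over positions 66–77, i.e. to ATTTTAATCAGC.
Its sequence written 5'→3' is the reverse complement: GCTGATTAAAAT.

5'-GCTGATTAAAAT-3'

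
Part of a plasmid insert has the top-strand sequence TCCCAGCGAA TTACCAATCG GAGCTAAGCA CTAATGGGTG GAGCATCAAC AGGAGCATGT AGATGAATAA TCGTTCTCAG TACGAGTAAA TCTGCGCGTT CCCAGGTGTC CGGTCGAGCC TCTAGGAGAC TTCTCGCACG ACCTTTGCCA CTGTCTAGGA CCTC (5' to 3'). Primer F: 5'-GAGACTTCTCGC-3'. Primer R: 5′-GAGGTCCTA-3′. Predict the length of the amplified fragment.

Forward primer GAGACTTCTCGC is found on the top strand at positions 126–137.
Taking the reverse complement of GAGGTCCTA gives TAGGACCTC, found at positions 156–164 on the template; the primer anneals here to the top strand with its 3' end pointing upstream.
Amplicon spans positions 126–164: 39 bp.

39 bp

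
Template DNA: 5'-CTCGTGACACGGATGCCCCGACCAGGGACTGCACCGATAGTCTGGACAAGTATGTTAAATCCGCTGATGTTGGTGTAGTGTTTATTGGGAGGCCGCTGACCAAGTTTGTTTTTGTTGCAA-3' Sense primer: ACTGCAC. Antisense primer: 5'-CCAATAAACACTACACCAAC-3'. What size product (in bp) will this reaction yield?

61 bp

Scanning the template, ACTGCAC occurs at positions 28–34; this primer anneals to the bottom strand there with its 3' end pointing downstream.
Taking the reverse complement of CCAATAAACACTACACCAAC gives GTTGGTGTAGTGTTTATTGG, found at positions 69–88 on the template; the primer anneals here to the top strand with its 3' end pointing upstream.
Amplicon spans positions 28–88: 61 bp.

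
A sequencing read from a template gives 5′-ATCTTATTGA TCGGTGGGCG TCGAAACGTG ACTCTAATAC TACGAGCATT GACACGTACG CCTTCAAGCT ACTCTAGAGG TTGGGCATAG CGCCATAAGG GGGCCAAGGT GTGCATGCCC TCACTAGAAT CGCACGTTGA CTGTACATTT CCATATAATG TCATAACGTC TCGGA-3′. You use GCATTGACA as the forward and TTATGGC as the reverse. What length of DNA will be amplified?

Scanning the template, GCATTGACA occurs at positions 46–54; this primer anneals to the bottom strand there with its 3' end pointing downstream.
Taking the reverse complement of TTATGGC gives GCCATAA, found at positions 92–98 on the template; the primer anneals here to the top strand with its 3' end pointing upstream.
The product runs from position 46 to position 98, so its length is 98 − 46 + 1 = 53 bp.

53 bp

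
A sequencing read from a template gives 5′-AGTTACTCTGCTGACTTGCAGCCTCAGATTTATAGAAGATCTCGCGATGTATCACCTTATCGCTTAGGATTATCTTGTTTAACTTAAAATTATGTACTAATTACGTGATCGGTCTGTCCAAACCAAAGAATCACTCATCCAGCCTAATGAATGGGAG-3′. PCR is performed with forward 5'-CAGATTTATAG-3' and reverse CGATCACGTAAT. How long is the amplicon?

87 bp

Scanning the template, CAGATTTATAG occurs at positions 25–35; this primer anneals to the bottom strand there with its 3' end pointing downstream.
Taking the reverse complement of CGATCACGTAAT gives ATTACGTGATCG, found at positions 100–111 on the template; the primer anneals here to the top strand with its 3' end pointing upstream.
Product length = (reverse-primer end) − (forward-primer start) + 1 = 111 − 25 + 1 = 87 bp.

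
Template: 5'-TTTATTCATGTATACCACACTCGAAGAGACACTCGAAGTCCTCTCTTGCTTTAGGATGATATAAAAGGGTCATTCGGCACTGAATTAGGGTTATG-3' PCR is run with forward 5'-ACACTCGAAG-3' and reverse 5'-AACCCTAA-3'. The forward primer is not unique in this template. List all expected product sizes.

76 bp, 64 bp

The forward primer ACACTCGAAG matches the top strand at positions 17–26, 29–38.
The reverse primer's reverse complement is TTAGGGTT, matching at positions 85–92.
Each forward site pairs with the reverse site to give a product ending at position 92: sizes 76, 64 bp.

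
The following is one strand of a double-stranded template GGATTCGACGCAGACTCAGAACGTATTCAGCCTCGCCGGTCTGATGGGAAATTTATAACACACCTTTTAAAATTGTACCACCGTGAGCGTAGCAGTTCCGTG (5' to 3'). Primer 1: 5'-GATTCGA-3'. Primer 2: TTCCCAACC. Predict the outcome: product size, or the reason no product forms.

No product — primer 2 has no binding site in the template.

Primer 2 (TTCCCAACC) does not match the top strand, and its reverse complement GGTTGGGAA does not match either.
With no annealing site for primer 2, no amplification occurs.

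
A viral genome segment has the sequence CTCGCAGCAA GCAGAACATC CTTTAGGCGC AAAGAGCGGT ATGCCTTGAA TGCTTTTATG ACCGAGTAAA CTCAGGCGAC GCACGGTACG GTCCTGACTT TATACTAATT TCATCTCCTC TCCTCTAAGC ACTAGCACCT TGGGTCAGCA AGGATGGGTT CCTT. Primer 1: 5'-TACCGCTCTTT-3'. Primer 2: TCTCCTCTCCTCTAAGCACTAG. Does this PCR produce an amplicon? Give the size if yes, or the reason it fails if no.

No product — the primers' 3' ends point away from each other.

Primer 1 (TACCGCTCTTT) has reverse complement AAAGAGCGGTA, which matches the top strand at positions 31–41; primer 1 anneals to the top strand there with its 3' end pointing upstream toward position 31.
Primer 2 (TCTCCTCTCCTCTAAGCACTAG) matches the top strand directly at positions 114–135; it anneals to the bottom strand with its 3' end pointing downstream toward position 135.
The 3' ends diverge (primer 1 extends toward position 1, primer 2 toward position 164), so the primers never converge on a shared product.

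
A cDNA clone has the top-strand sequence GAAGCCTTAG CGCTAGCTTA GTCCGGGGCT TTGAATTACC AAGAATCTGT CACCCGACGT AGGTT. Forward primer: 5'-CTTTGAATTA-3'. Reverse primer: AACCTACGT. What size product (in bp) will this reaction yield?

Forward primer CTTTGAATTA is found on the top strand at positions 29–38.
Taking the reverse complement of AACCTACGT gives ACGTAGGTT, found at positions 57–65 on the template; the primer anneals here to the top strand with its 3' end pointing upstream.
The product runs from position 29 to position 65, so its length is 65 − 29 + 1 = 37 bp.

37 bp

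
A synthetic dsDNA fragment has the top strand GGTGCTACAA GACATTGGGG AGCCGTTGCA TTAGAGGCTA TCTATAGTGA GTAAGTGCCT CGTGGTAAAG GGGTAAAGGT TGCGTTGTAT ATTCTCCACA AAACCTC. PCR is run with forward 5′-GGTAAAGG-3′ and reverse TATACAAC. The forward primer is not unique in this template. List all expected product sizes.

28 bp, 20 bp

The forward primer GGTAAAGG matches the top strand at positions 64–71, 72–79.
The reverse primer's reverse complement is GTTGTATA, matching at positions 84–91.
Each forward site pairs with the reverse site to give a product ending at position 91: sizes 28, 20 bp.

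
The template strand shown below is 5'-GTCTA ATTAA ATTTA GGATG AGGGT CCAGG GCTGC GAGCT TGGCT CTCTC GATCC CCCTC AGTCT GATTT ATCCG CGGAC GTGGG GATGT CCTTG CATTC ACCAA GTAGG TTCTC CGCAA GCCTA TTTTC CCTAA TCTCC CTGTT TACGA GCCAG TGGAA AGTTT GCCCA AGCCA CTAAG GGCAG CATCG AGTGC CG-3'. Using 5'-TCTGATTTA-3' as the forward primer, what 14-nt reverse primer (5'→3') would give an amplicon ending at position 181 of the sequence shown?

The forward primer binds at positions 63–71; the product's 3' end on the top strand is position 181.
The reverse primer anneals to the top strand over positions 168–181, i.e. to CCAAGCCACTAAGG.
Its sequence written 5'→3' is the reverse complement: CCTTAGTGGCTTGG.

5'-CCTTAGTGGCTTGG-3'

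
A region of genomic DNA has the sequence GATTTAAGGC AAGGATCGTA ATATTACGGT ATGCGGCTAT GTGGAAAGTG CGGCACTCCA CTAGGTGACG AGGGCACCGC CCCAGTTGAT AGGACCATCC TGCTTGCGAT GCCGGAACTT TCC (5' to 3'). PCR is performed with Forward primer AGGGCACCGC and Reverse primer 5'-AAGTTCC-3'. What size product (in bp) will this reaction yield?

50 bp

The forward primer matches the template at positions 71–80.
Taking the reverse complement of AAGTTCC gives GGAACTT, found at positions 114–120 on the template; the primer anneals here to the top strand with its 3' end pointing upstream.
Product length = (reverse-primer end) − (forward-primer start) + 1 = 120 − 71 + 1 = 50 bp.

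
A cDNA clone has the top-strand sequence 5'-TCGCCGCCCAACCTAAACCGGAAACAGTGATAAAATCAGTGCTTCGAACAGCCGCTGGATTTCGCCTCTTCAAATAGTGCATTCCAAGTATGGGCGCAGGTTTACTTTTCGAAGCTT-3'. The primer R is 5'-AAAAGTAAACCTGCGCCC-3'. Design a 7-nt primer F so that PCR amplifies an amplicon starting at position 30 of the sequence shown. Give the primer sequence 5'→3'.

The reverse primer's reverse complement GGGCGCAGGTTTACTTTT matches the template at positions 92–109; the product starts at position 30.
The forward primer is identical to the top strand over positions 30–36: ATAAAAT.

5'-ATAAAAT-3'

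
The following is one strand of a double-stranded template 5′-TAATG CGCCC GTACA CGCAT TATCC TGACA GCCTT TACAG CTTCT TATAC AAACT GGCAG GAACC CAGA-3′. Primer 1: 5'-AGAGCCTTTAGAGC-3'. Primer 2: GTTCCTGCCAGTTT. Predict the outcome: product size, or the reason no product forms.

Primer 1 (AGAGCCTTTAGAGC) does not match the top strand, and its reverse complement GCTCTAAAGGCTCT does not match either.
With no annealing site for primer 1, no amplification occurs.

No product — primer 1 has no binding site in the template.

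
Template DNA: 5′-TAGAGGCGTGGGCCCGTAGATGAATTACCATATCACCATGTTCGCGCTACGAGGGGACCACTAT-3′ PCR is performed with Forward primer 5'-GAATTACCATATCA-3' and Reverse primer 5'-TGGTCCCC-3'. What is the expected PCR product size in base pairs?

39 bp

The forward primer matches the template at positions 22–35.
Taking the reverse complement of TGGTCCCC gives GGGGACCA, found at positions 53–60 on the template; the primer anneals here to the top strand with its 3' end pointing upstream.
The product runs from position 22 to position 60, so its length is 60 − 22 + 1 = 39 bp.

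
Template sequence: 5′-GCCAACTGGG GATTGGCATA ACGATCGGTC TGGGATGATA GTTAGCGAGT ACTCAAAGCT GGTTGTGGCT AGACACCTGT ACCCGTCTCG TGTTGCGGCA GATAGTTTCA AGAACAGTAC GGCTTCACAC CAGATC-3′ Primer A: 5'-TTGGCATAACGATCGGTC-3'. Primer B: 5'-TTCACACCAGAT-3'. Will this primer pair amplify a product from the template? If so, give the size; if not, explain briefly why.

Primer A (TTGGCATAACGATCGGTC) matches the top strand at positions 13–30 (3' end points downstream).
Primer B (TTCACACCAGAT) also matches the top strand directly, at positions 124–135 — its reverse complement ATCTGGTGTGAA is not present.
Both primers anneal to the bottom strand with 3' ends pointing the same way, so neither can prime synthesis back toward the other.

No product — both primers anneal to the same strand and extend in the same direction.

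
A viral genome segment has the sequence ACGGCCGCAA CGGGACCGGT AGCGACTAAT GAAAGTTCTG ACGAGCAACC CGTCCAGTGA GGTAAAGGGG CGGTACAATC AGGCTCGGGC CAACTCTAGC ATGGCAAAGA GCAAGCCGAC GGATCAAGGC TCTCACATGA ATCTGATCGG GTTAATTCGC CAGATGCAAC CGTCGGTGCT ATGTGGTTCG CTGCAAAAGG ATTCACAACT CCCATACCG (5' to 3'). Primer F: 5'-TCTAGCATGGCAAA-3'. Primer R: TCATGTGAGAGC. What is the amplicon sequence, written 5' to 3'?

Forward primer TCTAGCATGGCAAA is found on the top strand at positions 95–108.
Reverse complement of the reverse primer: GCTCTCACATGA. This occurs on the top strand at positions 129–140.
The product is the template from position 95 through 140 (46 bp).

5'-TCTAGCATGGCAAAGAGCAAGCCGACGGATCAAGGCTCTCACATGA-3'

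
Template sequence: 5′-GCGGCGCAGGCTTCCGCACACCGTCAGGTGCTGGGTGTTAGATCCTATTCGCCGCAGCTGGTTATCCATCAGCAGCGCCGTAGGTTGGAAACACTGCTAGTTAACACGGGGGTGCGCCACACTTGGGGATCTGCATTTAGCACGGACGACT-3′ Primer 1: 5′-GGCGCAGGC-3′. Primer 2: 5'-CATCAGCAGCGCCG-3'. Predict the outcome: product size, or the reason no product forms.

Primer 1 (GGCGCAGGC) matches the top strand at positions 3–11 (3' end points downstream).
Primer 2 (CATCAGCAGCGCCG) also matches the top strand directly, at positions 67–80 — its reverse complement CGGCGCTGCTGATG is not present.
Both primers anneal to the bottom strand with 3' ends pointing the same way, so neither can prime synthesis back toward the other.

No product — both primers anneal to the same strand and extend in the same direction.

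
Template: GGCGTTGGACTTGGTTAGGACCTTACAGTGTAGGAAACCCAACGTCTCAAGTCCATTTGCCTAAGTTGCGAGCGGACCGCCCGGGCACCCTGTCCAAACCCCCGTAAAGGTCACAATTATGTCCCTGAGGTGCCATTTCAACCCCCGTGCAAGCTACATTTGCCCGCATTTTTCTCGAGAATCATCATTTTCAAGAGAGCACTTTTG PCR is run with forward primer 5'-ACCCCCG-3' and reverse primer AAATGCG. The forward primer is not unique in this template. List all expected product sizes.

74 bp, 31 bp

The forward primer ACCCCCG matches the top strand at positions 98–104, 141–147.
The reverse primer's reverse complement is CGCATTT, matching at positions 165–171.
Each forward site pairs with the reverse site to give a product ending at position 171: sizes 74, 31 bp.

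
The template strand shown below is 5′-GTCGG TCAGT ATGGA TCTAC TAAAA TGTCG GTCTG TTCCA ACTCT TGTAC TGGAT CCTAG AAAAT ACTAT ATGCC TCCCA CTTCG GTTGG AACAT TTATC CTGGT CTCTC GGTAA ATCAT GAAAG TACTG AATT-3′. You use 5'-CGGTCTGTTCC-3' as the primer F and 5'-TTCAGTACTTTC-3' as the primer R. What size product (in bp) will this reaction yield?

Scanning the template, CGGTCTGTTCC occurs at positions 29–39; this primer anneals to the bottom strand there with its 3' end pointing downstream.
The reverse primer's reverse complement is GAAAGTACTGAA, which matches the template at positions 121–132.
Product length = (reverse-primer end) − (forward-primer start) + 1 = 132 − 29 + 1 = 104 bp.

104 bp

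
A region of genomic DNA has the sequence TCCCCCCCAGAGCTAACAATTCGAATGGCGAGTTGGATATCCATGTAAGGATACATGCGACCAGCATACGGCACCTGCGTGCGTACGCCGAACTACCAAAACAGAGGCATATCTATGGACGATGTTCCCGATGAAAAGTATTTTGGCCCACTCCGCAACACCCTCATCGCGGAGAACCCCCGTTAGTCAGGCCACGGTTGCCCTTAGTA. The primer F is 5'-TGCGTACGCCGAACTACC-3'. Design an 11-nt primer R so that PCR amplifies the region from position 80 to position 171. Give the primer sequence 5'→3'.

5'-CGCGATGAGGG-3'

The product's 3' end on the top strand is position 171.
The reverse primer anneals to the top strand over positions 161–171, i.e. to CCCTCATCGCG.
Its sequence written 5'→3' is the reverse complement: CGCGATGAGGG.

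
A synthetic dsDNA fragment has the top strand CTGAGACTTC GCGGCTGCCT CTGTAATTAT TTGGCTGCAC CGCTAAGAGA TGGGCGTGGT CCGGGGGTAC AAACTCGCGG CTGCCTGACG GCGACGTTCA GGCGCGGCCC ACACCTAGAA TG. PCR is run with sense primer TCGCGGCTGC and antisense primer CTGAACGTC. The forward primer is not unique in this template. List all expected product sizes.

93 bp, 27 bp

The forward primer TCGCGGCTGC matches the top strand at positions 9–18, 75–84.
The reverse primer's reverse complement is GACGTTCAG, matching at positions 93–101.
Each forward site pairs with the reverse site to give a product ending at position 101: sizes 93, 27 bp.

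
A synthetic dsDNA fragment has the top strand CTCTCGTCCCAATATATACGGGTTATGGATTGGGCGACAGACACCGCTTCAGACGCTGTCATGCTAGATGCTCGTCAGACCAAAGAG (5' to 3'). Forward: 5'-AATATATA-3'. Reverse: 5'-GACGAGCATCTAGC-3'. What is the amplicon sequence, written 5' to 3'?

Scanning the template, AATATATA occurs at positions 11–18; this primer anneals to the bottom strand there with its 3' end pointing downstream.
Taking the reverse complement of GACGAGCATCTAGC gives GCTAGATGCTCGTC, found at positions 63–76 on the template; the primer anneals here to the top strand with its 3' end pointing upstream.
The product is the template from position 11 through 76 (66 bp).

5'-AATATATACGGGTTATGGATTGGGCGACAGACACCGCTTCAGACGCTGTCATGCTAGATGCTCGTC-3'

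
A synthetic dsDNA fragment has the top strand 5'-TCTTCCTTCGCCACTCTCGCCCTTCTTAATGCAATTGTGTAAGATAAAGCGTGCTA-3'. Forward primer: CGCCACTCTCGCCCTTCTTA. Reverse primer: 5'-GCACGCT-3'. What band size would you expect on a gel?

46 bp

Forward primer CGCCACTCTCGCCCTTCTTA is found on the top strand at positions 9–28.
The reverse primer's reverse complement is AGCGTGC, which matches the template at positions 48–54.
The product runs from position 9 to position 54, so its length is 54 − 9 + 1 = 46 bp.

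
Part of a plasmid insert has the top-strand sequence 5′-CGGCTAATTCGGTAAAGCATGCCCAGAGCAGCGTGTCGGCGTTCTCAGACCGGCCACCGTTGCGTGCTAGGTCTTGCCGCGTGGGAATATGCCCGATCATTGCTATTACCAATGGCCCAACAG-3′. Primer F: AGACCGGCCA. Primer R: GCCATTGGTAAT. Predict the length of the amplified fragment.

The forward primer matches the template at positions 47–56.
Taking the reverse complement of GCCATTGGTAAT gives ATTACCAATGGC, found at positions 105–116 on the template; the primer anneals here to the top strand with its 3' end pointing upstream.
Product length = (reverse-primer end) − (forward-primer start) + 1 = 116 − 47 + 1 = 70 bp.

70 bp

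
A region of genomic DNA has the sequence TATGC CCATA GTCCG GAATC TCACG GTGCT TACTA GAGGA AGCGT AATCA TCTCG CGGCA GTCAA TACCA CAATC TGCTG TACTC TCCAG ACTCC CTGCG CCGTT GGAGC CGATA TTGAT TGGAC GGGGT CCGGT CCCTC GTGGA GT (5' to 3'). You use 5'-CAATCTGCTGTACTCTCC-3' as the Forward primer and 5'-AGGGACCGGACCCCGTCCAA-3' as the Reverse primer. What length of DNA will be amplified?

69 bp

Forward primer CAATCTGCTGTACTCTCC is found on the top strand at positions 71–88.
The reverse primer's reverse complement is TTGGACGGGGTCCGGTCCCT, which matches the template at positions 120–139.
Amplicon spans positions 71–139: 69 bp.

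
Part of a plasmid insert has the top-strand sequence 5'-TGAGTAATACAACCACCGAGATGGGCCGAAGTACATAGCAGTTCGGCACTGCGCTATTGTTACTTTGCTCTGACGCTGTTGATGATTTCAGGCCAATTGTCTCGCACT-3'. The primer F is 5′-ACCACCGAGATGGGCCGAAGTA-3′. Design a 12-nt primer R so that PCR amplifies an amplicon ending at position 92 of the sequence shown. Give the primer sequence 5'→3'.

5'-CCTGAAATCATC-3'

The forward primer binds at positions 12–33; the product's 3' end on the top strand is position 92.
The reverse primer anneals to the top strand over positions 81–92, i.e. to GATGATTTCAGG.
Its sequence written 5'→3' is the reverse complement: CCTGAAATCATC.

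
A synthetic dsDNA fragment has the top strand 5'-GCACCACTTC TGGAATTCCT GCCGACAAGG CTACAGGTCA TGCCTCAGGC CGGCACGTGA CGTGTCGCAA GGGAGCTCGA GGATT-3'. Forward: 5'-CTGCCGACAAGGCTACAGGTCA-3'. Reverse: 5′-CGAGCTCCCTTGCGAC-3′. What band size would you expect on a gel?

61 bp

Scanning the template, CTGCCGACAAGGCTACAGGTCA occurs at positions 19–40; this primer anneals to the bottom strand there with its 3' end pointing downstream.
The reverse primer's reverse complement is GTCGCAAGGGAGCTCG, which matches the template at positions 64–79.
Product length = (reverse-primer end) − (forward-primer start) + 1 = 79 − 19 + 1 = 61 bp.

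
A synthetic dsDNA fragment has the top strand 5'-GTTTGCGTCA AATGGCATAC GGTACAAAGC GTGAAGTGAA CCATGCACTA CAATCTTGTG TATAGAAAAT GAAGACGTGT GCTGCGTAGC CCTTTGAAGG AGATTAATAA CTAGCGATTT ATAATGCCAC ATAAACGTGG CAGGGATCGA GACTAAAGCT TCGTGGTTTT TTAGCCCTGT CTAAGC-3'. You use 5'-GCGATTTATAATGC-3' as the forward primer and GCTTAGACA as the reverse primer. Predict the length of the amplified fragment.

Forward primer GCGATTTATAATGC is found on the top strand at positions 114–127.
Taking the reverse complement of GCTTAGACA gives TGTCTAAGC, found at positions 178–186 on the template; the primer anneals here to the top strand with its 3' end pointing upstream.
Amplicon spans positions 114–186: 73 bp.

73 bp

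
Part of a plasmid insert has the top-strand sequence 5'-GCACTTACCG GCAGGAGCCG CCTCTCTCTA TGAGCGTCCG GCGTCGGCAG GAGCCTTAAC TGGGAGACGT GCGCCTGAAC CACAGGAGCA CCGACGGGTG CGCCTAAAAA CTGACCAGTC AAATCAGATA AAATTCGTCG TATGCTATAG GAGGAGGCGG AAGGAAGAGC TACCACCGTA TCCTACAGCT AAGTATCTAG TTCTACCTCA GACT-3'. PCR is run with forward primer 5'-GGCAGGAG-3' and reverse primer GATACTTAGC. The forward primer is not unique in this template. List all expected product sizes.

The forward primer GGCAGGAG matches the top strand at positions 10–17, 46–53.
The reverse primer's reverse complement is GCTAAGTATC, matching at positions 188–197.
Each forward site pairs with the reverse site to give a product ending at position 197: sizes 188, 152 bp.

188 bp, 152 bp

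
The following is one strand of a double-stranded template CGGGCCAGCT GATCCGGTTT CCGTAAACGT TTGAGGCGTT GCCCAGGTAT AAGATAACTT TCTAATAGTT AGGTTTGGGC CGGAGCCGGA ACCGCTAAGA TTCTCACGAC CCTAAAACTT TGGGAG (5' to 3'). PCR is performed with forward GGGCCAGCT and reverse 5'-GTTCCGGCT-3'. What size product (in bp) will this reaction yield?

91 bp

Forward primer GGGCCAGCT is found on the top strand at positions 2–10.
Reverse complement of the reverse primer: AGCCGGAAC. This occurs on the top strand at positions 84–92.
The product runs from position 2 to position 92, so its length is 92 − 2 + 1 = 91 bp.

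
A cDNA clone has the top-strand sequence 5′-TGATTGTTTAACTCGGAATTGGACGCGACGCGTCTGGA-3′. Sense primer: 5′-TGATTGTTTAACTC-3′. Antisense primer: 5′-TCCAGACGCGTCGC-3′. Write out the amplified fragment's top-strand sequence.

5'-TGATTGTTTAACTCGGAATTGGACGCGACGCGTCTGGA-3'

Scanning the template, TGATTGTTTAACTC occurs at positions 1–14; this primer anneals to the bottom strand there with its 3' end pointing downstream.
Taking the reverse complement of TCCAGACGCGTCGC gives GCGACGCGTCTGGA, found at positions 25–38 on the template; the primer anneals here to the top strand with its 3' end pointing upstream.
The product is the template from position 1 through 38 (38 bp).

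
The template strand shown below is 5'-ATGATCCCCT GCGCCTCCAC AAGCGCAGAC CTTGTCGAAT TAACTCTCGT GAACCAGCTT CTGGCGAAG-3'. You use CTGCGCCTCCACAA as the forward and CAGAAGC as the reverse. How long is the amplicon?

55 bp

The forward primer matches the template at positions 9–22.
Taking the reverse complement of CAGAAGC gives GCTTCTG, found at positions 57–63 on the template; the primer anneals here to the top strand with its 3' end pointing upstream.
Amplicon spans positions 9–63: 55 bp.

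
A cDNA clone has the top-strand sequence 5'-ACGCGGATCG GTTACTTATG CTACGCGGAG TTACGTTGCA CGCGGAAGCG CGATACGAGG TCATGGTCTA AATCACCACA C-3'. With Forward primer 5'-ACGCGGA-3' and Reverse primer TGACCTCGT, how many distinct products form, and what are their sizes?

The forward primer ACGCGGA matches the top strand at positions 1–7, 23–29, 40–46.
The reverse primer's reverse complement is ACGAGGTCA, matching at positions 55–63.
Each forward site pairs with the reverse site to give a product ending at position 63: sizes 63, 41, 24 bp.

Three products: 63 bp, 41 bp, 24 bp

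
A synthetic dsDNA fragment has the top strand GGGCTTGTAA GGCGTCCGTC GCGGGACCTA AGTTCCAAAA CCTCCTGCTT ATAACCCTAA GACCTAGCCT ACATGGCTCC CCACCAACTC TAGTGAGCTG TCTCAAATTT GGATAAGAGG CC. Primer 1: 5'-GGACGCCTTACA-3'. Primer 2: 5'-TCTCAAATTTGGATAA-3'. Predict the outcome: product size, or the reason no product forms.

No product — the primers' 3' ends point away from each other.

Primer 1 (GGACGCCTTACA) has reverse complement TGTAAGGCGTCC, which matches the top strand at positions 6–17; primer 1 anneals to the top strand there with its 3' end pointing upstream toward position 6.
Primer 2 (TCTCAAATTTGGATAA) matches the top strand directly at positions 101–116; it anneals to the bottom strand with its 3' end pointing downstream toward position 116.
The 3' ends diverge (primer 1 extends toward position 1, primer 2 toward position 122), so the primers never converge on a shared product.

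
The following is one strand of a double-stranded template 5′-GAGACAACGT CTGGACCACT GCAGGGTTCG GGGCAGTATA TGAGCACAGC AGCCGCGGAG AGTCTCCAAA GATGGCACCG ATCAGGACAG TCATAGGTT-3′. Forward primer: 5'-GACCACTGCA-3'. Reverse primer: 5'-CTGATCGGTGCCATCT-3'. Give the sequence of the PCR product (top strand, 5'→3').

5'-GACCACTGCAGGGTTCGGGGCAGTATATGAGCACAGCAGCCGCGGAGAGTCTCCAAAGATGGCACCGATCAG-3'

Scanning the template, GACCACTGCA occurs at positions 14–23; this primer anneals to the bottom strand there with its 3' end pointing downstream.
The reverse primer's reverse complement is AGATGGCACCGATCAG, which matches the template at positions 70–85.
The product is the template from position 14 through 85 (72 bp).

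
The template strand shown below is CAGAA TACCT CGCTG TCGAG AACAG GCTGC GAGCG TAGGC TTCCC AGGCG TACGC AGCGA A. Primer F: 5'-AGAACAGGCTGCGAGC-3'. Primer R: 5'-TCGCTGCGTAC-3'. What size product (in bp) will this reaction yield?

42 bp

Forward primer AGAACAGGCTGCGAGC is found on the top strand at positions 19–34.
The reverse primer's reverse complement is GTACGCAGCGA, which matches the template at positions 50–60.
Product length = (reverse-primer end) − (forward-primer start) + 1 = 60 − 19 + 1 = 42 bp.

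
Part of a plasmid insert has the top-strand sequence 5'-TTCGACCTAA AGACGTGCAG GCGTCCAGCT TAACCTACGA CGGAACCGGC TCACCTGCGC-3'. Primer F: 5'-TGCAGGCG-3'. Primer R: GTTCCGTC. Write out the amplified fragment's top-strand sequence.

5'-TGCAGGCGTCCAGCTTAACCTACGACGGAAC-3'

Scanning the template, TGCAGGCG occurs at positions 16–23; this primer anneals to the bottom strand there with its 3' end pointing downstream.
Reverse complement of the reverse primer: GACGGAAC. This occurs on the top strand at positions 39–46.
The product is the template from position 16 through 46 (31 bp).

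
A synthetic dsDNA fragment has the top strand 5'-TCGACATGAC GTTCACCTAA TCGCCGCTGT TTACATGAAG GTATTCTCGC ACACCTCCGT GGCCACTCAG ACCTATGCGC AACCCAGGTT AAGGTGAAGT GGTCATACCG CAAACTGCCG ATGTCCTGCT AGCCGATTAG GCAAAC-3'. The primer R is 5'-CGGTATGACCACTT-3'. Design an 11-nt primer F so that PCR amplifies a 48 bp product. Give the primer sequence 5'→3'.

5'-CCACTCAGACC-3'

The reverse primer's reverse complement AAGTGGTCATACCG matches the template at positions 97–110, so the product ends at position 110.
A 48 bp product then starts at position 110 − 48 + 1 = 63.
The forward primer is identical to the top strand there: CCACTCAGACC.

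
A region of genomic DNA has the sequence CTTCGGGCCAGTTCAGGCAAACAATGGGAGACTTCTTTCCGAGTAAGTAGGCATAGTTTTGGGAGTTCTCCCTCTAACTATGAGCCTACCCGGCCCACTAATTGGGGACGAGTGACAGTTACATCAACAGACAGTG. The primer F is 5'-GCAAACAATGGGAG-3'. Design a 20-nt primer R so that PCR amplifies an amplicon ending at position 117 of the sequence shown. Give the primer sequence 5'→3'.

The forward primer binds at positions 17–30; the product's 3' end on the top strand is position 117.
The reverse primer anneals to the top strand over positions 98–117, i.e. to CTAATTGGGGACGAGTGACA.
Its sequence written 5'→3' is the reverse complement: TGTCACTCGTCCCCAATTAG.

5'-TGTCACTCGTCCCCAATTAG-3'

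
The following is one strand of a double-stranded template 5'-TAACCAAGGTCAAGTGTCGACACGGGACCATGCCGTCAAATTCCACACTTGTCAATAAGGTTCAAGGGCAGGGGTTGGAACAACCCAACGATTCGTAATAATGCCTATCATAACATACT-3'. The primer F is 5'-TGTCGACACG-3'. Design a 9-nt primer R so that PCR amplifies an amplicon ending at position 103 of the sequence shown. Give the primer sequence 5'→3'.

5'-CATTATTAC-3'

The forward primer binds at positions 15–24; the product's 3' end on the top strand is position 103.
The reverse primer anneals to the top strand over positions 95–103, i.e. to GTAATAATG.
Its sequence written 5'→3' is the reverse complement: CATTATTAC.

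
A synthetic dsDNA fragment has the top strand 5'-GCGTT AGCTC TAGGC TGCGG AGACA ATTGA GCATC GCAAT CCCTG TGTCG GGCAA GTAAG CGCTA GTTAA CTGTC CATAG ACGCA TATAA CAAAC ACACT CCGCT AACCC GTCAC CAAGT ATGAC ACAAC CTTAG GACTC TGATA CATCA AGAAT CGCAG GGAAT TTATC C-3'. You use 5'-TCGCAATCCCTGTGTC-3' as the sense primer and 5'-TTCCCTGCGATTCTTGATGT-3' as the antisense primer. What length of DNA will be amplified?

Forward primer TCGCAATCCCTGTGTC is found on the top strand at positions 34–49.
Reverse complement of the reverse primer: ACATCAAGAATCGCAGGGAA. This occurs on the top strand at positions 145–164.
The product runs from position 34 to position 164, so its length is 164 − 34 + 1 = 131 bp.

131 bp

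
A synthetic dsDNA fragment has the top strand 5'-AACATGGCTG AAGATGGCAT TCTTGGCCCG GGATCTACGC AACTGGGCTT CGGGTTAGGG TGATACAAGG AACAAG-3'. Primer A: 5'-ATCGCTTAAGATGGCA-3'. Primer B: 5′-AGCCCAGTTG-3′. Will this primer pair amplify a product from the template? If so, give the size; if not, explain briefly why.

Primer A (ATCGCTTAAGATGGCA) does not match the top strand, and its reverse complement TGCCATCTTAAGCGAT does not match either.
With no annealing site for primer A, no amplification occurs.

No product — primer A has no binding site in the template.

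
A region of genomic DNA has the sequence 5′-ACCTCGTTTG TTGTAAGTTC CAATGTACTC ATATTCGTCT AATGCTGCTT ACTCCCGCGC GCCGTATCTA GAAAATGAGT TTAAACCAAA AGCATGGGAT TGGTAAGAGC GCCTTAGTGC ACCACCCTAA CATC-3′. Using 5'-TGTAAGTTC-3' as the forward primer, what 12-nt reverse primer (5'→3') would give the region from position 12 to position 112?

5'-GCGCTCTTACCA-3'

The product's 3' end on the top strand is position 112.
The reverse primer anneals to the top strand over positions 101–112, i.e. to TGGTAAGAGCGC.
Its sequence written 5'→3' is the reverse complement: GCGCTCTTACCA.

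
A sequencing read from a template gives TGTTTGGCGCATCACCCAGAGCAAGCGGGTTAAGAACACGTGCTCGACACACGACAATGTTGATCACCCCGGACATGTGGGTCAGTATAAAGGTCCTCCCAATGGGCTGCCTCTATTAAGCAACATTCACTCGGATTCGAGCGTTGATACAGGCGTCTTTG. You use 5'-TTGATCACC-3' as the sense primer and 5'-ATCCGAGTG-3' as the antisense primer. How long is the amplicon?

Forward primer TTGATCACC is found on the top strand at positions 60–68.
The reverse primer's reverse complement is CACTCGGAT, which matches the template at positions 128–136.
Amplicon spans positions 60–136: 77 bp.

77 bp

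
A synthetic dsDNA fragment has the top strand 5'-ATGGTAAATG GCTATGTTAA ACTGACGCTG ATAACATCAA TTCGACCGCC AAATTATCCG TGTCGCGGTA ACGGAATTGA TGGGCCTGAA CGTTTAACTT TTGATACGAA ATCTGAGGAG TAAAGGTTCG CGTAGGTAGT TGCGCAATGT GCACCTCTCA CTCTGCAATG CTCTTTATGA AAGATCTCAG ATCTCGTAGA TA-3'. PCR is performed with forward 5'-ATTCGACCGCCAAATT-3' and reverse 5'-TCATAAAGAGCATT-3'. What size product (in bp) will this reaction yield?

Forward primer ATTCGACCGCCAAATT is found on the top strand at positions 40–55.
Taking the reverse complement of TCATAAAGAGCATT gives AATGCTCTTTATGA, found at positions 167–180 on the template; the primer anneals here to the top strand with its 3' end pointing upstream.
The product runs from position 40 to position 180, so its length is 180 − 40 + 1 = 141 bp.

141 bp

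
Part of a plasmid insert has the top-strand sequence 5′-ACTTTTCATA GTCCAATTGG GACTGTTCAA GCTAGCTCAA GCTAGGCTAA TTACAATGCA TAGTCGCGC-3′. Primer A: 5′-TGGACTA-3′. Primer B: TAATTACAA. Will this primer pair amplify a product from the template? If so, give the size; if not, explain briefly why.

Primer A (TGGACTA) has reverse complement TAGTCCA, which matches the top strand at positions 9–15; primer A anneals to the top strand there with its 3' end pointing upstream toward position 9.
Primer B (TAATTACAA) matches the top strand directly at positions 48–56; it anneals to the bottom strand with its 3' end pointing downstream toward position 56.
The 3' ends diverge (primer A extends toward position 1, primer B toward position 69), so the primers never converge on a shared product.

No product — the primers' 3' ends point away from each other.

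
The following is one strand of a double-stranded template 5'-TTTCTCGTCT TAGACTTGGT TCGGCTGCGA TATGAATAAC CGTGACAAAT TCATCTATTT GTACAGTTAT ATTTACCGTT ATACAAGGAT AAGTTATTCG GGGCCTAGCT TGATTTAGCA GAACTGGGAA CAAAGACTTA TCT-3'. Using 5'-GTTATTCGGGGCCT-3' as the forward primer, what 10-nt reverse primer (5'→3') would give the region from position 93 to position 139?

5'-AAGTCTTTGT-3'

The product's 3' end on the top strand is position 139.
The reverse primer anneals to the top strand over positions 130–139, i.e. to ACAAAGACTT.
Its sequence written 5'→3' is the reverse complement: AAGTCTTTGT.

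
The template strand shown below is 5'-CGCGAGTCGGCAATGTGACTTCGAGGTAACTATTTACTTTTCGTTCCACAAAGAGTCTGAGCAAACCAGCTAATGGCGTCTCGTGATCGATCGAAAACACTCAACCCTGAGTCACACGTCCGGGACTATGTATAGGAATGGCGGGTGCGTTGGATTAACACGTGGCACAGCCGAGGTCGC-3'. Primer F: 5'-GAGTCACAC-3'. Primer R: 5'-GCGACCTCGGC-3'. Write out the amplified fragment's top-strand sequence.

Forward primer GAGTCACAC is found on the top strand at positions 109–117.
Reverse complement of the reverse primer: GCCGAGGTCGC. This occurs on the top strand at positions 170–180.
The product is the template from position 109 through 180 (72 bp).

5'-GAGTCACACGTCCGGGACTATGTATAGGAATGGCGGGTGCGTTGGATTAACACGTGGCACAGCCGAGGTCGC-3'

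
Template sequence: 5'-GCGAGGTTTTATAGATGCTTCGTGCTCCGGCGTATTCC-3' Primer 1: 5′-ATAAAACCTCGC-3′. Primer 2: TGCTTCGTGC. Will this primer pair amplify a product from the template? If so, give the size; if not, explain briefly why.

No product — the primers' 3' ends point away from each other.

Primer 1 (ATAAAACCTCGC) has reverse complement GCGAGGTTTTAT, which matches the top strand at positions 1–12; primer 1 anneals to the top strand there with its 3' end pointing upstream toward position 1.
Primer 2 (TGCTTCGTGC) matches the top strand directly at positions 16–25; it anneals to the bottom strand with its 3' end pointing downstream toward position 25.
The 3' ends diverge (primer 1 extends toward position 1, primer 2 toward position 38), so the primers never converge on a shared product.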